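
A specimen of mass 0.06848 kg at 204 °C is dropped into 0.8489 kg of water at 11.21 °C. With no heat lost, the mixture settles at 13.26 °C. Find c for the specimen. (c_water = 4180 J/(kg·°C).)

c ≈ 557 J/(kg·°C)

m_s c (T_s − T_f) = m_water c_water (T_f − T_0):
0.06848·c·(204 − 13.26) = 0.8489·4180·(13.26 − 11.21)
13.06 c = 7274.2  ⇒  c ≈ 556.9 J/(kg·°C)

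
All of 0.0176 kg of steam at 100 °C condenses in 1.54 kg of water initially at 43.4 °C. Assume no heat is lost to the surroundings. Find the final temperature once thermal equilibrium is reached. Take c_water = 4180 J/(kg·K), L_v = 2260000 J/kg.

T_f ≈ 50.1 °C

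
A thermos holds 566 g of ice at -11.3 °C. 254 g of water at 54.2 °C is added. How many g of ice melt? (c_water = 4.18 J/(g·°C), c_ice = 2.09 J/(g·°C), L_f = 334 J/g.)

m_melted ≈ 132 g

Water can give up m c ΔT = 254·4.18·54.2 = 57545 J before reaching 0 °C.
Warming the ice to 0 °C takes 566·2.09·11.3 = 13367 J, leaving 44178 J for melting.
To melt every bit of ice: 566·334 = 189044 J.
Since 44178 < 189044 J, not all the ice melts; equilibrium is at 0 °C.
m_melted·334 = 44178  ⇒  m_melted ≈ 132.3 g.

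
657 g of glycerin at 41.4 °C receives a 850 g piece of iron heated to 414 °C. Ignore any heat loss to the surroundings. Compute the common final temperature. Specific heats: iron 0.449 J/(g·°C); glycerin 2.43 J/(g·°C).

|Q_iron| = |Q_glycerin|:
850*0.449*(414 − T) = 657*2.43*(T − 41.4)
381.65(414 − T) = 1596.5(T − 41.4)
1978.2 T = 224099  ⇒  T ≈ 113.29 °C

T_f ≈ 113.3 °C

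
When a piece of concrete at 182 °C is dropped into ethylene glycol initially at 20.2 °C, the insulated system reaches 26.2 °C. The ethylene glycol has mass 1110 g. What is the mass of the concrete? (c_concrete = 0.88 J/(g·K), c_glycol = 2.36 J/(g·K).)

Heat lost by the concrete = heat gained by the glycol:
m×0.88×(182 − 26.2) = 1110×2.36×(26.2 − 20.2)
137.1 m = 15718  ⇒  m ≈ 114.6 g

m ≈ 115 g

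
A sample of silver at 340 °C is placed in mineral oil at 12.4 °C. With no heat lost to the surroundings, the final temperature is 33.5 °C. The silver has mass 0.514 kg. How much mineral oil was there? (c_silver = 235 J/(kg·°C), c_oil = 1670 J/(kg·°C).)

m ≈ 1.05 kg

Setting the total heat transfer to zero:
0.514·235·(33.5 − 340) + m·1670·(33.5 − 12.4) = 0
35237 m = 37022
m = 37022/35237 ≈ 1.051 kg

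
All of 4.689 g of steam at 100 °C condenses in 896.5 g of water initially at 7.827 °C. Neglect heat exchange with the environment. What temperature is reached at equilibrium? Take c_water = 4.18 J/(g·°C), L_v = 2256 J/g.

Heat gained plus heat lost sum to zero:
steam→water at 100 °C releases m L_v = 4.689·2256 = 10578
  condensate cools 100→T: 4.689·4.18·(T − 100) = 19.6(T − 100)
  original water: 3747.4(T − 7.827)
3767 T = 10578 + 1960 + 29331 = 41869
T ≈ 11.11 °C (< 100 °C, so full condensation is consistent).

T_f ≈ 11.1 °C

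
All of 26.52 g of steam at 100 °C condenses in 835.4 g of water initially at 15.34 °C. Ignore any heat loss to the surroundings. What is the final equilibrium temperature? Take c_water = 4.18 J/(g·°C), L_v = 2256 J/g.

Conservation of energy gives ΣQ = 0:
condense steam: −26.52·2256 = −59829
  condensate cools 100→T: 26.52·4.18·(T − 100) = 110.85(T − 100)
  water warms: 835.4·4.18·(T − 15.34) = 3492(T − 15.34)
3602.8 T = 59829 + 11085 + 53567 = 124481
T ≈ 34.55 °C, under the boiling point, so the assumption holds.

T_f ≈ 34.6 °C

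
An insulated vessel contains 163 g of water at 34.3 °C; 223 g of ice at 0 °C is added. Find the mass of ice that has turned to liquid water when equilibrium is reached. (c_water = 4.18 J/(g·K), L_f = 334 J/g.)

Water can give up m c ΔT = 163·4.18·34.3 = 23370 J before reaching 0 °C.
Melting all 223 g of ice would need 223·334 = 74482 J.
Since 23370 < 74482 J, not all the ice melts; equilibrium is at 0 °C.
m_melted·334 = 23370  ⇒  m_melted ≈ 69.97 g.

m_melted ≈ 70 g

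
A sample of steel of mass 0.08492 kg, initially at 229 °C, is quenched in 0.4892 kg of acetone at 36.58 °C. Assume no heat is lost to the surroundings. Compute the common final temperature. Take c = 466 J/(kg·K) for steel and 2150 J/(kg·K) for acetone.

T_f ≈ 43.6 °C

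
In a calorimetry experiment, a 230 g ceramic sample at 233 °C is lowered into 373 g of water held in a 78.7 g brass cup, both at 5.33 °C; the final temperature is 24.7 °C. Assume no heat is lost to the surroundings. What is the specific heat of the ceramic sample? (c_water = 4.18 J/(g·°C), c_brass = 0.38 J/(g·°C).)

Conservation of energy gives ΣQ = 0:
230×c×(24.7 − 233) + 373×4.18×(24.7 − 5.33) + 78.7×0.38×(24.7 − 5.33) = 0
-47909 c = -30780
c = -30780/-47909 ≈ 0.6425 J/(g·°C)

c ≈ 0.642 J/(g·°C)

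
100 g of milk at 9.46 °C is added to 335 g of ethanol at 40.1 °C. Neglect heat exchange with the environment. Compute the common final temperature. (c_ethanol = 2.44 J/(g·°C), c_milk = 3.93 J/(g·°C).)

T_f ≈ 30.2 °C

Let T be the final temperature. ΣQ_i = 0:
335·2.44·(T − 40.1) + 100·3.93·(T − 9.46) = 0
1210.4 T = 36496
T = 36496 / 1210.4 = 30.2 °C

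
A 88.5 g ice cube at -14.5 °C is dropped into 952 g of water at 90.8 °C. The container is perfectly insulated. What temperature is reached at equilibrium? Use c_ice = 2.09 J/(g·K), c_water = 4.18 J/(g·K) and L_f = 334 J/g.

Heat gained plus heat lost sum to zero:
ice -14.5→0 °C: 88.5·2.09·14.5 = 2682
  latent heat to melt: 88.5·334 = 29559
  meltwater 0→T: 88.5·4.18·T = 369.93 T
  water cools: 952·4.18·(T − 90.8) = 3979.4(T − 90.8)
4349.3 T = 361326 − 32241 = 329085
T ≈ 75.66 °C. Since T > 0 °C, the all-ice-melts assumption holds.

T_f ≈ 75.7 °C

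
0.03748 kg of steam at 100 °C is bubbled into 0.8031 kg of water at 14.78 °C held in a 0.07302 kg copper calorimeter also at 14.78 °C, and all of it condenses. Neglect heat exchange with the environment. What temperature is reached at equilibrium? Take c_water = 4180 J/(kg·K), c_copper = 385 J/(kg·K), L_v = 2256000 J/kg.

T_f ≈ 42.4 °C

Setting the total heat transfer to zero:
latent heat released on condensation: 0.03748×2256000 = 84555
  condensed water 100 °C→T: 156.67(T − 100)
  water warms: 0.8031×4180×(T − 14.78) = 3357(T − 14.78)
  copper cup: 0.07302×385×(T − 14.78) = 28.11(T − 14.78)
3541.7 T = 84555 + 15667 + 50031 = 150253
T ≈ 42.42 °C — below 100 °C, confirming all the steam condensed.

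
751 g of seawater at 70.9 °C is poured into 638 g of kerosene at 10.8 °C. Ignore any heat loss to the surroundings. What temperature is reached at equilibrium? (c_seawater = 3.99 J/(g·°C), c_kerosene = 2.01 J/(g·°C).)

Conservation of energy gives ΣQ = 0:
751·3.99·(T − 70.9) + 638·2.01·(T − 10.8) = 0
2996.5(T − 70.9) + 1282.4(T − 10.8) = 0
(2996.5 + 1282.4) T = 2996.5·70.9 + 1282.4·10.8
T ≈ 52.89 °C

T_f ≈ 52.9 °C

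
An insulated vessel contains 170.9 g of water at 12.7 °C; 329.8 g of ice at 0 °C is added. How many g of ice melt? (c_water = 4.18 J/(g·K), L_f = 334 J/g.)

m_melted ≈ 27.2 g

Cooling the water to 0 °C releases 170.9×4.18×12.7 = 9072.4 J.
Fully melting the ice requires m_ice L_f = 329.8×334 = 110153 J.
That's not enough to melt it all — equilibrium is at 0 °C with ice remaining.
m_melt = 9072.4 / L_f = 27.16 g.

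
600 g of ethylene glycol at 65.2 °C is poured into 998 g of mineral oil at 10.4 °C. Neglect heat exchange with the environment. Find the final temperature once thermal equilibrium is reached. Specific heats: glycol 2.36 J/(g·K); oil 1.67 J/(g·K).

T_f ≈ 35.6 °C

Heat gained plus heat lost sum to zero:
600×2.36×(T − 65.2) + 998×1.67×(T − 10.4) = 0
1416(T − 65.2) + 1666.7(T − 10.4) = 0
3082.7 T = 109656
T = 109656 / 3082.7 = 35.6 °C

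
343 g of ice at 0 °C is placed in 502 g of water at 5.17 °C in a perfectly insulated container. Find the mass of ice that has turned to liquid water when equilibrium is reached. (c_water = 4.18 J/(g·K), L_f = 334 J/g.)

Heat available from the water dropping to 0 °C: 502·4.18·5.17 = 10849 J.
Melting all 343 g of ice would need 343·334 = 114562 J.
Since 10849 < 114562 J, not all the ice melts; equilibrium is at 0 °C.
m_melt = 10849 / L_f = 32.48 g.

m_melted ≈ 32.5 g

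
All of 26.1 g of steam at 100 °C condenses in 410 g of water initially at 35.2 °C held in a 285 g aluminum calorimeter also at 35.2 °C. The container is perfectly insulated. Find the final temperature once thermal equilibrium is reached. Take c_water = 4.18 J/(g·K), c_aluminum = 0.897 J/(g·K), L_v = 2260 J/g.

Conservation of energy gives ΣQ = 0:
steam→water at 100 °C releases m L_v = 26.1·2260 = 58986; condensate cools 100→T: 26.1·4.18·(T − 100) = 109.1(T − 100); water warms: 410·4.18·(T − 35.2) = 1713.8(T − 35.2); aluminum cup: 285·0.897·(T − 35.2) = 255.65(T − 35.2)
2078.5 T = 58986 + 10910 + 69324 = 139220
T ≈ 66.98 °C — below 100 °C, confirming all the steam condensed.

T_f ≈ 67.0 °C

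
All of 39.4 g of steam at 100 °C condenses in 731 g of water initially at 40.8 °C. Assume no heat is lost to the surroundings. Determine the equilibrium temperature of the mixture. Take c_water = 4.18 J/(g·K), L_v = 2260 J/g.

Conservation of energy gives ΣQ = 0:
condense steam: −39.4·2260 = −89044
  condensed water 100 °C→T: 164.69(T − 100)
  original water: 3055.6(T − 40.8)
3220.3 T = 89044 + 16469 + 124668 = 230181
T ≈ 71.48 °C — below 100 °C, confirming all the steam condensed.

T_f ≈ 71.5 °C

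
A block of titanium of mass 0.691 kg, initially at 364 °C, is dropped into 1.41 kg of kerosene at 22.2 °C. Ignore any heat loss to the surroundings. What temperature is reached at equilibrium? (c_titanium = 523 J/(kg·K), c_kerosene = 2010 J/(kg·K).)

T_f ≈ 60.9 °C

T_f = Σ m_i c_i T_i / Σ m_i c_i:
T_f = (361.39*364 + 2834.1*22.2) / (361.39 + 2834.1)
    = 194464 / 3195.5 ≈ 60.86 °C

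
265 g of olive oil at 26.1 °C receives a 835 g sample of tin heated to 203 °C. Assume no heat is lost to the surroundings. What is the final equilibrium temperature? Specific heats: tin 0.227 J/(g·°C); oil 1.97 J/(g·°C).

With ΣQ=0 the equilibrium temperature is the m·c-weighted mean:
T_f = (189.55×203 + 522.05×26.1) / (189.55 + 522.05)
    = 52103 / 711.6 ≈ 73.22 °C

T_f ≈ 73.2 °C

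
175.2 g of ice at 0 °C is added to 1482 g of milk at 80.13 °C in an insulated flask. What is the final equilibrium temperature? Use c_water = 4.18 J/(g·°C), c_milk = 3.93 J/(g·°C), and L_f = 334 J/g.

Energy balance with sensible and latent terms:
melt ice: 175.2×334 = 58517
  warm the meltwater: 732.34 T
  milk: 5824.3(T − 80.13)
6556.6 T = 466698 − 58517 = 408181
T ≈ 62.26 °C (positive, so assuming full melt was valid).

T_f ≈ 62.3 °C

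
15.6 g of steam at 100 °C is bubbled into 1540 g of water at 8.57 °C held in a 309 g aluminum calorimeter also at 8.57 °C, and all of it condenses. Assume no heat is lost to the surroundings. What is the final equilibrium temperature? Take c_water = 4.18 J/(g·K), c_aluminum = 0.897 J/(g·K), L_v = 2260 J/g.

T_f ≈ 14.6 °C

Taking heat into each body as positive, Σ m c ΔT = 0:
steam→water at 100 °C releases m L_v = 15.6·2260 = 35256
  condensate cools 100→T: 15.6·4.18·(T − 100) = 65.21(T − 100)
  original water: 6437.2(T − 8.57)
  cup: 277.17(T − 8.57)
6779.6 T = 35256 + 6520.8 + 57542 = 99319
T ≈ 14.65 °C — below 100 °C, confirming all the steam condensed.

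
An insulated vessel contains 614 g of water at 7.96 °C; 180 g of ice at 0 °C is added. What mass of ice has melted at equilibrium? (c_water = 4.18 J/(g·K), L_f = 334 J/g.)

m_melted ≈ 61.2 g

Cooling the water to 0 °C releases 614·4.18·7.96 = 20429 J.
To melt every bit of ice: 180·334 = 60120 J.
That's not enough to melt it all — equilibrium is at 0 °C with ice remaining.
Mass melted = 20429/334 ≈ 61.17 g.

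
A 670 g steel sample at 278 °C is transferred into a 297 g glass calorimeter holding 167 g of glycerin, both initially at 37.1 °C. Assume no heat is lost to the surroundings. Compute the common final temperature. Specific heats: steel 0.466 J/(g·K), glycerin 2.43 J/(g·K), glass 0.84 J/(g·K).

T_f ≈ 114.8 °C

Setting the total heat transfer to zero:
670*0.466*(T − 278) + 167*2.43*(T − 37.1) + 297*0.84*(T − 37.1) = 0
(312.22 + 405.81 + 249.48) T = 312.22*278 + 405.81*37.1 + 249.48*37.1
T = 111108/967.51 ≈ 114.84 °C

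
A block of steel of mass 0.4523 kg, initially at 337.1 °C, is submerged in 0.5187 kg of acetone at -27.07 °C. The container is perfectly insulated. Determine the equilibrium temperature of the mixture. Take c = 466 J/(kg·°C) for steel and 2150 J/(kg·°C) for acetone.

Set heat shed by the hot body equal to heat absorbed by the cold body:
0.4523×466×(337.1 − T) = 0.5187×2150×(T − (-27.07))
210.77(337.1 − T) = 1115.2(T − (-27.07))
1326 T = 40863  ⇒  T ≈ 30.82 °C

T_f ≈ 30.8 °C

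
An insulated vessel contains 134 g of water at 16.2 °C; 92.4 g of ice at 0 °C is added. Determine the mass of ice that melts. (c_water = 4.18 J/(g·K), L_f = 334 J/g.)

m_melted ≈ 27.2 g

Cooling the water to 0 °C releases 134×4.18×16.2 = 9073.9 J.
Melting all 92.4 g of ice would need 92.4×334 = 30862 J.
Since 9073.9 < 30862 J, not all the ice melts; equilibrium is at 0 °C.
m_melted×334 = 9073.9  ⇒  m_melted ≈ 27.17 g.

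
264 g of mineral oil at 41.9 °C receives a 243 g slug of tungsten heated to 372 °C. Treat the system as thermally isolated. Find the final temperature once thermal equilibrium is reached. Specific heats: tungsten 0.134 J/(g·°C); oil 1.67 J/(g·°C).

Heat gained plus heat lost sum to zero:
243*0.134*(T − 372) + 264*1.67*(T − 41.9) = 0
32.56(T − 372) + 440.88(T − 41.9) = 0
473.44 T = 30586
T = 30586 / 473.44 = 64.6 °C

T_f ≈ 64.6 °C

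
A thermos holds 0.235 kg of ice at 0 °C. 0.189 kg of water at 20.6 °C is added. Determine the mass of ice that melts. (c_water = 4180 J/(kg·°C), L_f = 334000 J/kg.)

m_melted ≈ 0.0487 kg

Cooling the water to 0 °C releases 0.189·4180·20.6 = 16274 J.
To melt every bit of ice: 0.235·334000 = 78490 J.
That's not enough to melt it all — equilibrium is at 0 °C with ice remaining.
m_melt = 16274 / L_f = 0.04873 kg.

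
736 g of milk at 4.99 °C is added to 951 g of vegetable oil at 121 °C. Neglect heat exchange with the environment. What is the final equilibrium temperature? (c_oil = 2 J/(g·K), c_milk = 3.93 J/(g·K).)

T_f ≈ 51.0 °C

Conservation of energy gives ΣQ = 0:
951*2*(T − 121) + 736*3.93*(T − 4.99) = 0
(1902 + 2892.5) T = 1902*121 + 2892.5*4.99
T ≈ 51.01 °C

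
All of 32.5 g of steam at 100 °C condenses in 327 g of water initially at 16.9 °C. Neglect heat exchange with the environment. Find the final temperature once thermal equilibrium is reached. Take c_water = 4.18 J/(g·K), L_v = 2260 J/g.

Net heat exchanged in the isolated system is zero:
latent heat released on condensation: 32.5·2260 = 73450; condensate cools 100→T: 32.5·4.18·(T − 100) = 135.85(T − 100); water warms: 327·4.18·(T − 16.9) = 1366.9(T − 16.9)
1502.7 T = 73450 + 13585 + 23100 = 110135
T ≈ 73.29 °C (< 100 °C, so full condensation is consistent).

T_f ≈ 73.3 °C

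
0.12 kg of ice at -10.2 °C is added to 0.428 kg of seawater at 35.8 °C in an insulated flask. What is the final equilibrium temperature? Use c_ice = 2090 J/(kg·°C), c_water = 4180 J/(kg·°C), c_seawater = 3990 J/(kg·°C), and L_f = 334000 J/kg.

Taking heat into each body as positive, Σ m c ΔT = 0:
ice -10.2→0 °C: 0.12·2090·10.2 = 2558.2; fusion: m_ice L_f = 0.12·334000 = 40080; meltwater 0→T: 0.12·4180·T = 501.6 T; seawater cools: 0.428·3990·(T − 35.8) = 1707.7(T − 35.8)
2209.3 T = 61136 − 42638 = 18498
T ≈ 8.37 °C — above 0 °C, consistent with complete melting.

T_f ≈ 8.4 °C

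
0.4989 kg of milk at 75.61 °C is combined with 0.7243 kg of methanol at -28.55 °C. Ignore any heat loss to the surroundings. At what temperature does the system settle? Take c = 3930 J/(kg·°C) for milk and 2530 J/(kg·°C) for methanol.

T_f ≈ 25.3 °C

Setting the total heat transfer to zero:
0.4989*3930*(T − 75.61) + 0.7243*2530*(T − (-28.55)) = 0
(1960.7 + 1832.5) T = 1960.7*75.61 + 1832.5*(-28.55)
T = 95930/3793.2 ≈ 25.29 °C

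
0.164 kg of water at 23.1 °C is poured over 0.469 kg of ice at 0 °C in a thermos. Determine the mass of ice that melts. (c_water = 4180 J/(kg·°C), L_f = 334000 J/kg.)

Cooling the water to 0 °C releases 0.164·4180·23.1 = 15836 J.
Fully melting the ice requires m_ice L_f = 0.469·334000 = 156646 J.
Since 15836 < 156646 J, not all the ice melts; equilibrium is at 0 °C.
m_melted·334000 = 15836  ⇒  m_melted ≈ 0.04741 kg.

m_melted ≈ 0.0474 kg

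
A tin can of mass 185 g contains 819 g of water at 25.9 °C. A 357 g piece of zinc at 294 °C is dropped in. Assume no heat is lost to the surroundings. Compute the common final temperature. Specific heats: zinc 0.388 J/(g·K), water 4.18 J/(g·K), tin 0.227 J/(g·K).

Energy conservation, ΣQ = 0:
357·0.388·(T − 294) + 819·4.18·(T − 25.9) + 185·0.227·(T − 25.9) = 0
138.52(T − 294) + 3423.4(T − 25.9) + 42(T − 25.9) = 0
3603.9 T = 130478
T = 130478 / 3603.9 = 36.2 °C

T_f ≈ 36.2 °C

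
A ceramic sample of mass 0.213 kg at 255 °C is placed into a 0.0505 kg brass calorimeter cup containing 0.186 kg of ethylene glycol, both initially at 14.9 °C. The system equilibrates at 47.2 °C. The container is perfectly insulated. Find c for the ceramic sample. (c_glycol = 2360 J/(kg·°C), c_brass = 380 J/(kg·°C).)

c ≈ 334 J/(kg·°C)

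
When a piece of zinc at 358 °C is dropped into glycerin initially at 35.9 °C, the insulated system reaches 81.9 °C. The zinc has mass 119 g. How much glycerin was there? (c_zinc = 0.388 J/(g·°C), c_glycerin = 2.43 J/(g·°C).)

m ≈ 114 g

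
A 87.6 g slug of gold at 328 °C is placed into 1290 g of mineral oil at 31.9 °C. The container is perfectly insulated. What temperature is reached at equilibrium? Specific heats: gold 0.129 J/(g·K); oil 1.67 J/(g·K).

T_f ≈ 33.4 °C

T_f = Σ m_i c_i T_i / Σ m_i c_i:
T_f = (11.3·328 + 2154.3·31.9) / (11.3 + 2154.3)
    = 72429 / 2165.6 ≈ 33.45 °C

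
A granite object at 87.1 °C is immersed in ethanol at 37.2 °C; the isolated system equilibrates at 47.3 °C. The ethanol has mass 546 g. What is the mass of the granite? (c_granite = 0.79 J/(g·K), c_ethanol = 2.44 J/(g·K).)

m ≈ 428 g

Net heat exchanged in the isolated system is zero:
m×0.79×(47.3 − 87.1) + 546×2.44×(47.3 − 37.2) = 0
-31.44 m = -13456
m = -13456/-31.44 ≈ 428 g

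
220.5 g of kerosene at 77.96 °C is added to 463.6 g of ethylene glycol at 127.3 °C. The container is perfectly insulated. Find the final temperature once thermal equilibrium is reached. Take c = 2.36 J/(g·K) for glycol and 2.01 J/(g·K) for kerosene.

T_f ≈ 113.1 °C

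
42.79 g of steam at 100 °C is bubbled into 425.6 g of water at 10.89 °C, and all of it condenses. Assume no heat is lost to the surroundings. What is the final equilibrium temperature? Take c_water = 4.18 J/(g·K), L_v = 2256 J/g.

T_f ≈ 68.3 °C

Conservation of energy gives ΣQ = 0:
latent heat released on condensation: 42.79·2256 = 96534; condensate cools 100→T: 42.79·4.18·(T − 100) = 178.86(T − 100); original water: 1779(T − 10.89)
1957.9 T = 96534 + 17886 + 19373 = 133794
T ≈ 68.34 °C (< 100 °C, so full condensation is consistent).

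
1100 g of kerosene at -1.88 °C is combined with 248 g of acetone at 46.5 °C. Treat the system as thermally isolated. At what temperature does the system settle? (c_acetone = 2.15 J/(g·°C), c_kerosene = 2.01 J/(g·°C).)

T_f ≈ 7.5 °C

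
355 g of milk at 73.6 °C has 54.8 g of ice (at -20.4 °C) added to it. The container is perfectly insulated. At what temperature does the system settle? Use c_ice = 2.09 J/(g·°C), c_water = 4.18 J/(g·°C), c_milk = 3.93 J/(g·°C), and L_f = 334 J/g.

Taking heat into each body as positive, Σ m c ΔT = 0:
warm ice to 0 °C: 54.8·2.09·(0 − (-20.4)) = 2336.5
  fusion: m_ice L_f = 54.8·334 = 18303
  warm the meltwater: 229.06 T
  milk: 1395.2(T − 73.6)
1624.2 T = 102683 − 20640 = 82043
T ≈ 50.51 °C. Since T > 0 °C, the all-ice-melts assumption holds.

T_f ≈ 50.5 °C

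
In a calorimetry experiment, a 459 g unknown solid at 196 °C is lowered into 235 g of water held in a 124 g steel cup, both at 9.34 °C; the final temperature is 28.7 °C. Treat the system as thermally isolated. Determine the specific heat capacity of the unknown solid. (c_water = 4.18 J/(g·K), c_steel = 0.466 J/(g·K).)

c ≈ 0.262 J/(g·K)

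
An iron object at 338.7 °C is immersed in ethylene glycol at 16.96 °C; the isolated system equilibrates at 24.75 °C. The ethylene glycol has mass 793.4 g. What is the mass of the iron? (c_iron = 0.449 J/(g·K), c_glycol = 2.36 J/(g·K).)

Net heat exchanged in the isolated system is zero:
m×0.449×(24.75 − 338.7) + 793.4×2.36×(24.75 − 16.96) = 0
-140.96 m = -14586
m = -14586/-140.96 ≈ 103.5 g

m ≈ 103 g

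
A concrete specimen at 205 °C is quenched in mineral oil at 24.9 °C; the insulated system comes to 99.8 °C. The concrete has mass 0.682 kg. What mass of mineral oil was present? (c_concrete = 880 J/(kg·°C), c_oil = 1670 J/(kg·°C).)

m ≈ 0.505 kg

Conservation of energy gives ΣQ = 0:
0.682×880×(99.8 − 205) + m×1670×(99.8 − 24.9) = 0
125083 m = 63137
m = 63137/125083 ≈ 0.5048 kg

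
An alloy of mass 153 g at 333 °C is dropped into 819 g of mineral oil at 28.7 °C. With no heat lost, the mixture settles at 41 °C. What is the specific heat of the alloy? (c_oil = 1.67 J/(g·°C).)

c ≈ 0.377 J/(g·°C)

m_s c (T_s − T_f) = m_oil c_oil (T_f − T_0):
153×c×(333 − 41) = 819×1.67×(41 − 28.7)
44676 c = 16823  ⇒  c ≈ 0.3766 J/(g·°C)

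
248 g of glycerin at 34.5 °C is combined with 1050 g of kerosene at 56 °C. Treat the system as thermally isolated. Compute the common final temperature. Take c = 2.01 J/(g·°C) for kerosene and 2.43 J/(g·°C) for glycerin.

T_f ≈ 51.2 °C

Setting the total heat transfer to zero:
1050*2.01*(T − 56) + 248*2.43*(T − 34.5) = 0
2713.1 T = 138979
T ≈ 51.22 °C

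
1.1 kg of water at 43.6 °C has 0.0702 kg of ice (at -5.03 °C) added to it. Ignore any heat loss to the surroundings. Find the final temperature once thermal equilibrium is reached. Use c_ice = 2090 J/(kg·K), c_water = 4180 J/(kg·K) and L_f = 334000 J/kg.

Let T be the final temperature. ΣQ_i = 0:
warm ice to 0 °C: 0.0702·2090·(0 − (-5.03)) = 737.99
  melt ice: 0.0702·334000 = 23447
  warm the meltwater: 293.44 T
  water cools: 1.1·4180·(T − 43.6) = 4598(T − 43.6)
4891.4 T = 200473 − 24185 = 176288
T ≈ 36.04 °C. Since T > 0 °C, the all-ice-melts assumption holds.

T_f ≈ 36.0 °C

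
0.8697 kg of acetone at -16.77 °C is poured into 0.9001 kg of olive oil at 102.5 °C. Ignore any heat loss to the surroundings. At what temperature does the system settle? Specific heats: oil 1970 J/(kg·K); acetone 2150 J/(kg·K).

T_f = Σ m_i c_i T_i / Σ m_i c_i:
T_f = (1773.2·102.5 + 1869.9·(-16.77)) / (1773.2 + 1869.9)
    = 150395 / 3643.1 ≈ 41.28 °C

T_f ≈ 41.3 °C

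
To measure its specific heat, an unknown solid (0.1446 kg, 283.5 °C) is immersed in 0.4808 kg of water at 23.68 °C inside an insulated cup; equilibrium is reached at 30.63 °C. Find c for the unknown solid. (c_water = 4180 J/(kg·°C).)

c ≈ 382 J/(kg·°C)

m_s c (T_s − T_f) = m_water c_water (T_f − T_0):
0.1446×c×(283.5 − 30.63) = 0.4808×4180×(30.63 − 23.68)
36.57 c = 13968  ⇒  c ≈ 382 J/(kg·°C)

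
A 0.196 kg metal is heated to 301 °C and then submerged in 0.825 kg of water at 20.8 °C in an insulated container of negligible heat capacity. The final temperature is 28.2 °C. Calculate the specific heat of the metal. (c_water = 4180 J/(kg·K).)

c ≈ 477 J/(kg·K)

Net heat exchanged in the isolated system is zero:
0.196·c·(28.2 − 301) + 0.825·4180·(28.2 − 20.8) = 0
-53.47 c = -25519
c = -25519/-53.47 ≈ 477.3 J/(kg·K)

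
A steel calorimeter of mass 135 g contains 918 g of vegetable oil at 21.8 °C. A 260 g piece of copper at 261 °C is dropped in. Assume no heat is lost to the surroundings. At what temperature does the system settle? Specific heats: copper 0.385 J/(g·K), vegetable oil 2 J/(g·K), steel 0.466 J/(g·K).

Heat gained plus heat lost sum to zero:
260*0.385*(T − 261) + 918*2*(T − 21.8) + 135*0.466*(T − 21.8) = 0
1999 T = 67522
T = 67522 / 1999 = 33.8 °C

T_f ≈ 33.8 °C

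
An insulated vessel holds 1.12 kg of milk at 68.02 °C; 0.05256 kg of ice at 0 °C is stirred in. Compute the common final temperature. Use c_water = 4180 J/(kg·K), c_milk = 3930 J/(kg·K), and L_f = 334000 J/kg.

T_f ≈ 61.0 °C

Net heat exchanged in the isolated system is zero:
melt ice: 0.05256·334000 = 17555
  warm the meltwater: 219.7 T
  milk: 4401.6(T − 68.02)
4621.3 T = 299397 − 17555 = 281842
T ≈ 60.99 °C. Since T > 0 °C, the all-ice-melts assumption holds.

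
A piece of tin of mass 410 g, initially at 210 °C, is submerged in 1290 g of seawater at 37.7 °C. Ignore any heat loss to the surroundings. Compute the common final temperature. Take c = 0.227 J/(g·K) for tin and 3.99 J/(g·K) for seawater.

T_f ≈ 40.8 °C

Taking heat into each body as positive, Σ m c ΔT = 0:
410*0.227*(T − 210) + 1290*3.99*(T − 37.7) = 0
5240.2 T = 213590
T = 213590/5240.2 ≈ 40.76 °C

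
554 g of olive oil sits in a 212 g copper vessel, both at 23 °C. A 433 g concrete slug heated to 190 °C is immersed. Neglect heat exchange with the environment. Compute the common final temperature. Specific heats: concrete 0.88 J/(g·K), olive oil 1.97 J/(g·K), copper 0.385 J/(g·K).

Conservation of energy gives ΣQ = 0:
433×0.88×(T − 190) + 554×1.97×(T − 23) + 212×0.385×(T − 23) = 0
(381.04 + 1091.4 + 81.62) T = 381.04×190 + 1091.4×23 + 81.62×23
T = 99377/1554 ≈ 63.95 °C

T_f ≈ 63.9 °C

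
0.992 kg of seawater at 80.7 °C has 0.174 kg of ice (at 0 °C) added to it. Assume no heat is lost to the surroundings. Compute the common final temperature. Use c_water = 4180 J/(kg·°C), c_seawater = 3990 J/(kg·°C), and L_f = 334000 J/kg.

Conservation of energy gives ΣQ = 0:
melt ice: 0.174·334000 = 58116
  warm the meltwater: 727.32 T
  seawater: 3958.1(T − 80.7)
4685.4 T = 319417 − 58116 = 261301
T ≈ 55.77 °C. Since T > 0 °C, the all-ice-melts assumption holds.

T_f ≈ 55.8 °C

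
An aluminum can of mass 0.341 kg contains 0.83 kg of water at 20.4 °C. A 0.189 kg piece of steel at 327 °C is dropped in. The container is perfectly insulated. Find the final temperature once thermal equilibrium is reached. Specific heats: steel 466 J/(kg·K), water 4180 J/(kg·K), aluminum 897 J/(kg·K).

T_f ≈ 27.4 °C

Heat gained plus heat lost sum to zero:
0.189×466×(T − 327) + 0.83×4180×(T − 20.4) + 0.341×897×(T − 20.4) = 0
88.07(T − 327) + 3469.4(T − 20.4) + 305.88(T − 20.4) = 0
(88.07 + 3469.4 + 305.88) T = 88.07×327 + 3469.4×20.4 + 305.88×20.4
T = 105816/3863.4 ≈ 27.39 °C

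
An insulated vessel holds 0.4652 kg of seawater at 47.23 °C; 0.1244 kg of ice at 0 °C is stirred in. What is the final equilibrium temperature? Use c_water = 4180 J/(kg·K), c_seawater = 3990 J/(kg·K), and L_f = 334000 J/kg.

Sum of m c ΔT and latent-heat terms is zero:
latent heat to melt: 0.1244×334000 = 41550; warm the meltwater: 519.99 T; seawater cools: 0.4652×3990×(T − 47.23) = 1856.1(T − 47.23)
2376.1 T = 87666 − 41550 = 46116
T ≈ 19.41 °C (positive, so assuming full melt was valid).

T_f ≈ 19.4 °C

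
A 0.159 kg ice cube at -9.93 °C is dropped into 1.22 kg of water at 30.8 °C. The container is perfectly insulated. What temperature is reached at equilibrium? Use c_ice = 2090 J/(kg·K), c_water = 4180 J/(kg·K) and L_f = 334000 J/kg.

T_f ≈ 17.5 °C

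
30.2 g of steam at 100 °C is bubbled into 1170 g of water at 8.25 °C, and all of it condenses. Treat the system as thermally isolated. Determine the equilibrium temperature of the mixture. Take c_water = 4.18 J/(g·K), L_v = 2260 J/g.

T_f ≈ 24.2 °C

Energy conservation, ΣQ = 0:
condense steam: −30.2×2260 = −68252; condensed water 100 °C→T: 126.24(T − 100); water warms: 1170×4.18×(T − 8.25) = 4890.6(T − 8.25)
5016.8 T = 68252 + 12624 + 40347 = 121223
T ≈ 24.16 °C, under the boiling point, so the assumption holds.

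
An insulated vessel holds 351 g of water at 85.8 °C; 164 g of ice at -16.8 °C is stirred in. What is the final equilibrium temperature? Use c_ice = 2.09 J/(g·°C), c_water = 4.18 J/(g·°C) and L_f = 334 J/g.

T_f ≈ 30.4 °C

Energy balance with sensible and latent terms:
warm ice to 0 °C: 164·2.09·(0 − (-16.8)) = 5758.4
  melt ice: 164·334 = 54776
  warm the meltwater: 685.52 T
  water cools: 351·4.18·(T − 85.8) = 1467.2(T − 85.8)
2152.7 T = 125884 − 60534 = 65350
T ≈ 30.36 °C (positive, so assuming full melt was valid).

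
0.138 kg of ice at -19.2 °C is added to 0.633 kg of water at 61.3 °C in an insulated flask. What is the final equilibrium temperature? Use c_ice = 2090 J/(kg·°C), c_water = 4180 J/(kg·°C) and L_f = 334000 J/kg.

Conservation of energy gives ΣQ = 0:
ice -19.2→0 °C: 0.138·2090·19.2 = 5537.7; melt ice: 0.138·334000 = 46092; warm the meltwater: 576.84 T; water cools: 0.633·4180·(T − 61.3) = 2645.9(T − 61.3)
3222.8 T = 162196 − 51630 = 110566
T ≈ 34.31 °C (positive, so assuming full melt was valid).

T_f ≈ 34.3 °C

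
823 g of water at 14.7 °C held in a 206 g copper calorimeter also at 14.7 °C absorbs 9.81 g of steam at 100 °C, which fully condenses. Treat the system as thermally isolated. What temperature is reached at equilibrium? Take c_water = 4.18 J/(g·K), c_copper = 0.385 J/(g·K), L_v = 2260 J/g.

T_f ≈ 21.9 °C

Setting the total heat transfer to zero:
latent heat released on condensation: 9.81·2260 = 22171
  condensed water 100 °C→T: 41.01(T − 100)
  original water: 3440.1(T − 14.7)
  copper cup: 206·0.385·(T − 14.7) = 79.31(T − 14.7)
3560.5 T = 22171 + 4100.6 + 51736 = 78007
T ≈ 21.91 °C — below 100 °C, confirming all the steam condensed.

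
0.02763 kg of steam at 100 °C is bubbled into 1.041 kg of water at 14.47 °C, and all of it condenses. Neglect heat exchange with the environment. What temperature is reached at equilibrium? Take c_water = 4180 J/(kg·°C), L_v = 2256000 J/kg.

T_f ≈ 30.6 °C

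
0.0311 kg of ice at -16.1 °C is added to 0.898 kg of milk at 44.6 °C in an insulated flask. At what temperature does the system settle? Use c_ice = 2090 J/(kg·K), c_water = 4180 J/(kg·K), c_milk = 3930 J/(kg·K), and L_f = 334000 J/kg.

Taking heat into each body as positive, Σ m c ΔT = 0:
warm ice to 0 °C: 0.0311×2090×(0 − (-16.1)) = 1046.5
  fusion: m_ice L_f = 0.0311×334000 = 10387
  warm the meltwater: 130 T
  milk: 3529.1(T − 44.6)
3659.1 T = 157400 − 11434 = 145966
T ≈ 39.89 °C. Since T > 0 °C, the all-ice-melts assumption holds.

T_f ≈ 39.9 °C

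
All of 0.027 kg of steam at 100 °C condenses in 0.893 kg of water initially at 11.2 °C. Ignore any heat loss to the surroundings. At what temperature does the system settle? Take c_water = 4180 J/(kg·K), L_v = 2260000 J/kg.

Sum of m c ΔT and latent-heat terms is zero:
condense steam: −0.027×2260000 = −61020; condensed water 100 °C→T: 112.86(T − 100); original water: 3732.7(T − 11.2)
3845.6 T = 61020 + 11286 + 41807 = 114113
T ≈ 29.67 °C (< 100 °C, so full condensation is consistent).

T_f ≈ 29.7 °C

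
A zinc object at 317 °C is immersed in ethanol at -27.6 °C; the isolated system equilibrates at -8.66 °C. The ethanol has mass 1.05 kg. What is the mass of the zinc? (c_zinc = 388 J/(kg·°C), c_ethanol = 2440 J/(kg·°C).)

Heat lost by the zinc = heat gained by the ethanol:
m·388·(317 − -8.66) = 1.05·2440·(-8.66 − (-27.6))
126356 m = 48524  ⇒  m ≈ 0.384 kg

m ≈ 0.384 kg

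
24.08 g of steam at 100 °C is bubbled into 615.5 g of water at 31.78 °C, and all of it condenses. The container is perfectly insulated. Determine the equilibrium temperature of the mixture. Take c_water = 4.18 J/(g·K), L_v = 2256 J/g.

T_f ≈ 54.7 °C

Sum of m c ΔT and latent-heat terms is zero:
condense steam: −24.08×2256 = −54324; condensed water 100 °C→T: 100.65(T − 100); original water: 2572.8(T − 31.78)
2673.4 T = 54324 + 10065 + 81763 = 146153
T ≈ 54.67 °C (< 100 °C, so full condensation is consistent).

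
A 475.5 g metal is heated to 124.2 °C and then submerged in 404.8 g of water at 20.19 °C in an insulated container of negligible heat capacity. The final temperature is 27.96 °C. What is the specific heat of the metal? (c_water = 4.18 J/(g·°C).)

m_s c (T_s − T_f) = m_water c_water (T_f − T_0):
475.5×c×(124.2 − 27.96) = 404.8×4.18×(27.96 − 20.19)
45762 c = 13147  ⇒  c ≈ 0.2873 J/(g·°C)

c ≈ 0.287 J/(g·°C)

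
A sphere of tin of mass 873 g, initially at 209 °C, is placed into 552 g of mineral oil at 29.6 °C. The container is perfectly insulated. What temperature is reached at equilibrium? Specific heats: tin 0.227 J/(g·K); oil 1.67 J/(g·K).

T_f ≈ 61.3 °C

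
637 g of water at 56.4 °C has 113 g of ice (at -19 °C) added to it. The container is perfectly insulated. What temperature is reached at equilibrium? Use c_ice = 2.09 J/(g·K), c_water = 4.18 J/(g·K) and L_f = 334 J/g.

T_f ≈ 34.4 °C

Energy balance with sensible and latent terms:
ice -19→0 °C: 113×2.09×19 = 4487.2; fusion: m_ice L_f = 113×334 = 37742; warm the meltwater: 472.34 T; water cools: 637×4.18×(T − 56.4) = 2662.7(T − 56.4)
3135 T = 150174 − 42229 = 107945
T ≈ 34.43 °C — above 0 °C, consistent with complete melting.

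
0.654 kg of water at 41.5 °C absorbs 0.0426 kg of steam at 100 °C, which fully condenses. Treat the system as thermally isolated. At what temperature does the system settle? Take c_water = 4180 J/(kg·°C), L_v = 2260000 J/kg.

T_f ≈ 78.1 °C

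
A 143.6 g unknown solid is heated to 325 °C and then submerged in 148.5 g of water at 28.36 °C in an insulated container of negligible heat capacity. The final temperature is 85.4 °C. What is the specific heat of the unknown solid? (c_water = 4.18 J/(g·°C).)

Energy conservation, ΣQ = 0:
143.6·c·(85.4 − 325) + 148.5·4.18·(85.4 − 28.36) = 0
-34407 c = -35406
c = -35406/-34407 ≈ 1.029 J/(g·°C)

c ≈ 1.03 J/(g·°C)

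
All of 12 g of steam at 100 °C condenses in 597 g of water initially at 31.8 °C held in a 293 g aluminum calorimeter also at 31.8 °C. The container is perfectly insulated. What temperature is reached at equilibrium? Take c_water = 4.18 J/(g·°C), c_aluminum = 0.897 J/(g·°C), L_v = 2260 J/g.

T_f ≈ 42.7 °C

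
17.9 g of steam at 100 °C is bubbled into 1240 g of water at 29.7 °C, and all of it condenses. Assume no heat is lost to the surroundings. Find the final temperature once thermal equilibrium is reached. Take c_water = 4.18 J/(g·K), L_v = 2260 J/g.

T_f ≈ 38.4 °C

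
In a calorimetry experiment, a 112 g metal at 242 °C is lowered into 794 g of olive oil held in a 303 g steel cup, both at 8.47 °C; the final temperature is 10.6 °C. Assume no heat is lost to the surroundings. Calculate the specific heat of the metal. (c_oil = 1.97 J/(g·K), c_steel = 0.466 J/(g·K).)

Taking heat into each body as positive, Σ m c ΔT = 0:
112×c×(10.6 − 242) + 794×1.97×(10.6 − 8.47) + 303×0.466×(10.6 − 8.47) = 0
-25917 c = -3632.5
c = -3632.5/-25917 ≈ 0.1402 J/(g·K)

c ≈ 0.14 J/(g·K)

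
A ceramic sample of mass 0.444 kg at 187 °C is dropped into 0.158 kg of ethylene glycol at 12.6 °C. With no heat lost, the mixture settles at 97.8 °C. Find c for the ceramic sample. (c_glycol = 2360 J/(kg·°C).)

c ≈ 802 J/(kg·°C)

m_s c (T_s − T_f) = m_glycol c_glycol (T_f − T_0):
0.444·c·(187 − 97.8) = 0.158·2360·(97.8 − 12.6)
39.6 c = 31769  ⇒  c ≈ 802.2 J/(kg·°C)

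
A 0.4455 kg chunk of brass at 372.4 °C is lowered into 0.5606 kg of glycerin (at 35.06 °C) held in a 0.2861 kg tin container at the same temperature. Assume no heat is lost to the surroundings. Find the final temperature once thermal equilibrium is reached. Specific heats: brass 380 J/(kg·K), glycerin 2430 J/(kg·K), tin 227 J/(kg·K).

T_f ≈ 70.8 °C

Let T be the final temperature. ΣQ_i = 0:
0.4455*380*(T − 372.4) + 0.5606*2430*(T − 35.06) + 0.2861*227*(T − 35.06) = 0
169.29(T − 372.4) + 1362.3(T − 35.06) + 64.94(T − 35.06) = 0
(169.29 + 1362.3 + 64.94) T = 169.29*372.4 + 1362.3*35.06 + 64.94*35.06
T ≈ 70.83 °C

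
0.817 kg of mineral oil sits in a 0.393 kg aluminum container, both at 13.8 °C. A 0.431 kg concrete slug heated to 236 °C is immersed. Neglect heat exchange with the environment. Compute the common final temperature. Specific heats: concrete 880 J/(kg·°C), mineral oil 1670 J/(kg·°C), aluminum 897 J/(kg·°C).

Taking heat into each body as positive, Σ m c ΔT = 0:
0.431·880·(T − 236) + 0.817·1670·(T − 13.8) + 0.393·897·(T − 13.8) = 0
379.28(T − 236) + 1364.4(T − 13.8) + 352.52(T − 13.8) = 0
2096.2 T = 113203
T = 113203 / 2096.2 = 54 °C

T_f ≈ 54.0 °C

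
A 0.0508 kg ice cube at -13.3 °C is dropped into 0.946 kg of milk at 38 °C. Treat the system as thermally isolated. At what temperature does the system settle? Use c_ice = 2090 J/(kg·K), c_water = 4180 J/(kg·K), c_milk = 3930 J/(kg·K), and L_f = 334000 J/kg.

T_f ≈ 31.3 °C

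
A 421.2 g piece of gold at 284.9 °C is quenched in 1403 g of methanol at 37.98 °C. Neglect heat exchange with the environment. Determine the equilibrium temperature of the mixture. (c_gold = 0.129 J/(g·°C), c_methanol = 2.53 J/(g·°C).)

T_f ≈ 41.7 °C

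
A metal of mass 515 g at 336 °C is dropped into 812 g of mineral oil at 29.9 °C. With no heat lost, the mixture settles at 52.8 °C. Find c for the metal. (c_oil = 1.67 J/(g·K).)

Heat gained plus heat lost sum to zero:
515×c×(52.8 − 336) + 812×1.67×(52.8 − 29.9) = 0
-145848 c = -31053
c = -31053/-145848 ≈ 0.2129 J/(g·K)

c ≈ 0.213 J/(g·K)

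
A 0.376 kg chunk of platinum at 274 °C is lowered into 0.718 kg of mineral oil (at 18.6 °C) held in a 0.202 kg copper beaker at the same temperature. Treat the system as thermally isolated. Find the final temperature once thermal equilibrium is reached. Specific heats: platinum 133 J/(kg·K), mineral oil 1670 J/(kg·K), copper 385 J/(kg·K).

T_f ≈ 28.2 °C

T_f is the heat-capacity-weighted average of the initial temperatures:
T_f = (50.01*274 + 1199.1*18.6 + 77.77*18.6) / (50.01 + 1199.1 + 77.77)
    = 37451 / 1326.8 ≈ 28.23 °C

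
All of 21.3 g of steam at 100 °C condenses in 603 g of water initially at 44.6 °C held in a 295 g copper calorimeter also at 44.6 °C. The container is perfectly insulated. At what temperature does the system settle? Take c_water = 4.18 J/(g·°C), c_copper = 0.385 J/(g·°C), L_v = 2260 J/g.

T_f ≈ 64.1 °C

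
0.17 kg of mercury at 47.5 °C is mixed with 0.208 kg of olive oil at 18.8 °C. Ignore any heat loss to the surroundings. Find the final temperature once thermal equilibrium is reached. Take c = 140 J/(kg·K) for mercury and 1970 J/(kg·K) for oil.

Taking heat into each body as positive, Σ m c ΔT = 0:
0.17×140×(T − 47.5) + 0.208×1970×(T − 18.8) = 0
23.8(T − 47.5) + 409.76(T − 18.8) = 0
433.56 T = 8834
T = 8834/433.56 ≈ 20.38 °C

T_f ≈ 20.4 °C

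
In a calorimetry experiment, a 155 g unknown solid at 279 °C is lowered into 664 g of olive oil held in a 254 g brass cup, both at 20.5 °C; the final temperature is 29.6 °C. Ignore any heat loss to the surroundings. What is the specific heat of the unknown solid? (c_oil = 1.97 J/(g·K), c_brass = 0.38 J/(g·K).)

c ≈ 0.331 J/(g·K)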